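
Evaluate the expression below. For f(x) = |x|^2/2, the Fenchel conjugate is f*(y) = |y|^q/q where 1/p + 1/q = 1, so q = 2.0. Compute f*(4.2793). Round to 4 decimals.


The conjugate exponent q satisfies 1/p + 1/q = 1.
p = 2, so q = 2/(2 - 1) = 2.0
|y|^q = 4.2793^2.0 = 18.3124
f*(4.2793) = 18.3124 / 2.0 = 9.1562


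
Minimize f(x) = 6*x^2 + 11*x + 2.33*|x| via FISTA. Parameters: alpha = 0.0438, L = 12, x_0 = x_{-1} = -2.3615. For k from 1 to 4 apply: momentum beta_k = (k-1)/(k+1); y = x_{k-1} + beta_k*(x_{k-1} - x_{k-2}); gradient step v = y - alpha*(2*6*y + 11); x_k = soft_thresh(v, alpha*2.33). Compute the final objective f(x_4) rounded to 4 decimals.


FISTA on f(x) = 6*x^2 + 11*x + 2.33*|x|
L = 12, alpha = 0.0438
Iteration 1: beta = 0.0, y = -2.3615 + 0.0*(-2.3615 + 2.3615) = -2.3615
  grad(y) = -17.338, v = y - alpha*grad = -1.6021
  prox(v) = soft_thresh(-1.6021, 0.1021) = -1.5
Iteration 2: beta = 0.3333, y = -1.5 + 0.3333*(-1.5 + 2.3615) = -1.2129
  grad(y) = -3.5547, v = y - alpha*grad = -1.0572
  prox(v) = soft_thresh(-1.0572, 0.1021) = -0.9551
Iteration 3: beta = 0.5, y = -0.9551 + 0.5*(-0.9551 + 1.5) = -0.6827
  grad(y) = 2.8077, v = y - alpha*grad = -0.8057
  prox(v) = soft_thresh(-0.8057, 0.1021) = -0.7036
Iteration 4: beta = 0.6, y = -0.7036 + 0.6*(-0.7036 + 0.9551) = -0.5527
  grad(y) = 4.3676, v = y - alpha*grad = -0.744
  prox(v) = soft_thresh(-0.744, 0.1021) = -0.6419
f(x_4) = 6*(-0.6419)^2 + 11*(-0.6419) + 2.33*|-0.6419| = -3.0931


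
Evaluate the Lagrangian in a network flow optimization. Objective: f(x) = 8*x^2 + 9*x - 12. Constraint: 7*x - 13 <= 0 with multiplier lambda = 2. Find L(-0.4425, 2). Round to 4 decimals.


Step 1: Evaluate f(x).
f(-0.4425) = 8*(-0.4425)^2 + 9*(-0.4425) - 12 = -14.4161
Step 2: Evaluate g(x).
g(-0.4425) = 7*-0.4425 - 13 = -16.0975
Step 3: Compute Lagrangian.
L = -14.4161 + 2*-16.0975 = -46.6111


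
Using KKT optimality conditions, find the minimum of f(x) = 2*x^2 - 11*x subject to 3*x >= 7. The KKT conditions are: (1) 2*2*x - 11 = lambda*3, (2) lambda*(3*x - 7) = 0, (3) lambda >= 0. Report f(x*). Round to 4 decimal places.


Step 1: Try lambda = 0 (constraint inactive).
Stationarity: 2*2*x - 11 = 0
x* = 11/(2*2) = 2.75
Check constraint: 3*2.75 = 8.25 >= 7 -- satisfied.
Step 2: Compute optimal value.
f(x*) = 2*2.75^2 - 11*2.75 = -15.125


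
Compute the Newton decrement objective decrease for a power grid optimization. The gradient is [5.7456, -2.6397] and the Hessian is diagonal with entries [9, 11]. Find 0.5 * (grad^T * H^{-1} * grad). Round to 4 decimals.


Step 1: H is diagonal, so H^(-1) * g = [0.6384, -0.24].
Step 2: g^T H^(-1) g = sum_i g_i^2 / H_ii
  = (5.7456)^2/9 + (-2.6397)^2/11
  = 3.668 + 0.6335 = 4.3014
Step 3: Objective decrease = 0.5 * g^T H^(-1) g = 2.1507


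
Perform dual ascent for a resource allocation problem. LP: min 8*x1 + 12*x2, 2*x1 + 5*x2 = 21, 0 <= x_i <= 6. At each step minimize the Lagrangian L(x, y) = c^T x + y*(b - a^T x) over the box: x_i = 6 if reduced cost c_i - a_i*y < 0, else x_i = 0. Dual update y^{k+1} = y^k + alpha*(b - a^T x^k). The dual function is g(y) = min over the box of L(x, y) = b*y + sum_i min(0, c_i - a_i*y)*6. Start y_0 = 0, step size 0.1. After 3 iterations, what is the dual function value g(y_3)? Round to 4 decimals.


Dual ascent for LP: min 8*x1 + 12*x2, 2*x1 + 5*x2 = 21, 0 <= x_i <= 6
Step 1: y^k = 0.0, reduced costs: (8.0, 12.0)
  x^k = (0.0, 0.0), subgradient = b - a^T x = 21.0
  y^{k+1} = 0.0 + 0.1*21.0 = 2.1
Step 2: y^k = 2.1, reduced costs: (3.8, 1.5)
  x^k = (0.0, 0.0), subgradient = b - a^T x = 21.0
  y^{k+1} = 2.1 + 0.1*21.0 = 4.2
Step 3: y^k = 4.2, reduced costs: (-0.4, -9.0)
  x^k = (6.0, 6.0), subgradient = b - a^T x = -21.0
  y^{k+1} = 4.2 + 0.1*-21.0 = 2.1
Dual objective at y_3 = 2.1: reduced costs (3.8, 1.5), box minimizer x = (0.0, 0.0)
g(y_3) = b*y + (c1 - a1*y)*x1 + (c2 - a2*y)*x2 = 21*2.1 + 3.8*0.0 + 1.5*0.0 = 44.1 + 0.0 + 0.0 = 44.1


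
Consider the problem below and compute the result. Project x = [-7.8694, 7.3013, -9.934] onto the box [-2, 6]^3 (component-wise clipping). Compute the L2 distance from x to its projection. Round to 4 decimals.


Project each component onto [-2, 6].
clip(-7.8694) = -2.0, clip(7.3013) = 6.0, clip(-9.934) = -2.0
Projection = [-2.0, 6.0, -2.0]
Squared diffs: [34.4499, 1.6934, 62.9484]
Distance = sqrt(99.0917) = 9.9545


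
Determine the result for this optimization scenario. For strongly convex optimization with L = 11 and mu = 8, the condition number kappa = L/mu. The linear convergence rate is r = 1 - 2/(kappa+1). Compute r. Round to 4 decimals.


Step 1: Compute the condition number.
kappa = L/mu = 11/8 = 1.375
Step 2: Compute the convergence rate.
r = 1 - 2/(kappa + 1) = 1 - 2*mu/(L + mu) = (L - mu)/(L + mu) = 3/19 = 0.1579


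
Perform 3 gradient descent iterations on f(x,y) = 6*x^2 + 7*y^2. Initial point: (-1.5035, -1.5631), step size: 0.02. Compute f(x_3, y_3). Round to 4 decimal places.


Gradient descent on f(x,y) = 6*x^2 + 7*y^2.
Starting point: (-1.5035, -1.5631), alpha = 0.02
Step 1: grad_x = 2*6*-1.5035 = -18.042, grad_y = 2*7*-1.5631 = -21.8834
  x_1 = -1.5035 - 0.02*-18.042 = -1.1427
  y_1 = -1.5631 - 0.02*-21.8834 = -1.1254
Step 2: grad_x = 2*6*-1.1427 = -13.7119, grad_y = 2*7*-1.1254 = -15.756
  x_2 = -1.1427 - 0.02*-13.7119 = -0.8684
  y_2 = -1.1254 - 0.02*-15.756 = -0.8103
Step 3: grad_x = 2*6*-0.8684 = -10.4211, grad_y = 2*7*-0.8103 = -11.3444
  x_3 = -0.8684 - 0.02*-10.4211 = -0.66
  y_3 = -0.8103 - 0.02*-11.3444 = -0.5834
f(-0.66, -0.5834) = 6*(-0.66)^2 + 7*(-0.5834)^2 = 4.9963


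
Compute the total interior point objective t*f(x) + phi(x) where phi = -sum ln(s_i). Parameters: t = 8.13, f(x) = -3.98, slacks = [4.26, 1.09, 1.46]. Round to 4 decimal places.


Step 1: Compute log-barrier.
ln values: [1.4493, 0.0862, 0.3784]
phi = -(1.4493 + 0.0862 + 0.3784) = -1.9139
Step 2: Compute augmented objective.
t*f(x) = 8.13*-3.98 = -32.3574
Total = -32.3574 - 1.9139 = -34.2713


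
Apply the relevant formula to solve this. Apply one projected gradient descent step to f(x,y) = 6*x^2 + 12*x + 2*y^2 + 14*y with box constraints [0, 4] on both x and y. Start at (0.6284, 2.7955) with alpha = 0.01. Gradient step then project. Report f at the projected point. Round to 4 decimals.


Step 1: Compute gradient at (0.6284, 2.7955).
grad_x = 2*6*0.6284 + 12 = 19.5408
grad_y = 2*2*2.7955 + 14 = 25.182
Step 2: Gradient step.
x_raw = 0.6284 - 0.01*19.5408 = 0.433
y_raw = 2.7955 - 0.01*25.182 = 2.5437
Step 3: Project onto [0, 4].
x_proj = clip(0.433) = 0.433
y_proj = clip(2.5437) = 2.5437
Step 4: Evaluate f.
f(0.433, 2.5437) = 54.8729


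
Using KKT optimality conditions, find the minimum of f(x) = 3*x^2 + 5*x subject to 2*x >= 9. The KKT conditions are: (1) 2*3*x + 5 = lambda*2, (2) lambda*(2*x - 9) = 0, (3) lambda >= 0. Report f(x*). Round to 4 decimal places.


Step 1: Try lambda = 0 (constraint inactive).
x_unc = -5/(2*3) = -0.8333
Check: 2*-0.8333 = -1.6666 < 9 -- violated!
Step 2: Constraint must be active: 2*x = 9
x* = 9/2 = 4.5
lambda = (2*3*4.5 + 5)/2 = 16.0
Step 3: Compute optimal value.
f(x*) = 3*4.5^2 + 5*4.5 = 83.25


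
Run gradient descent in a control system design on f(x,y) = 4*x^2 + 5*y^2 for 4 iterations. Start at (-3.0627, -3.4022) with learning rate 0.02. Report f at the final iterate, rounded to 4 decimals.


Gradient descent on f(x,y) = 4*x^2 + 5*y^2.
Starting point: (-3.0627, -3.4022), alpha = 0.02
Step 1: grad_x = 2*4*-3.0627 = -24.5016, grad_y = 2*5*-3.4022 = -34.022
  x_1 = -3.0627 - 0.02*-24.5016 = -2.5727
  y_1 = -3.4022 - 0.02*-34.022 = -2.7218
Step 2: grad_x = 2*4*-2.5727 = -20.5813, grad_y = 2*5*-2.7218 = -27.2176
  x_2 = -2.5727 - 0.02*-20.5813 = -2.161
  y_2 = -2.7218 - 0.02*-27.2176 = -2.1774
Step 3: grad_x = 2*4*-2.161 = -17.2883, grad_y = 2*5*-2.1774 = -21.7741
  x_3 = -2.161 - 0.02*-17.2883 = -1.8153
  y_3 = -2.1774 - 0.02*-21.7741 = -1.7419
Step 4: grad_x = 2*4*-1.8153 = -14.5222, grad_y = 2*5*-1.7419 = -17.4193
  x_4 = -1.8153 - 0.02*-14.5222 = -1.5248
  y_4 = -1.7419 - 0.02*-17.4193 = -1.3935
f(-1.5248, -1.3935) = 4*(-1.5248)^2 + 5*(-1.3935)^2 = 19.0102


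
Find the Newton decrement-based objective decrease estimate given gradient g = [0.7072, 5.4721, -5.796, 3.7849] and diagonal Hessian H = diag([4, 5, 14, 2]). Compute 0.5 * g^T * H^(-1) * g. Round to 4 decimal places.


Step 1: H is diagonal, so H^(-1) * g = [0.1768, 1.0944, -0.414, 1.8925].
Step 2: g^T H^(-1) g = sum_i g_i^2 / H_ii
  = (0.7072)^2/4 + (5.4721)^2/5 + (-5.796)^2/14 + (3.7849)^2/2
  = 0.125 + 5.9888 + 2.3995 + 7.1627 = 15.6761
Step 3: Objective decrease = 0.5 * g^T H^(-1) g = 7.838


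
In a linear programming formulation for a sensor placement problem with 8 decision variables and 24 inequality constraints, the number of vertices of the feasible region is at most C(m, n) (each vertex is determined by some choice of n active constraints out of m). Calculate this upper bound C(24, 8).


Each vertex corresponds to some choice of n active constraints out of m, so the number of vertices is at most C(m, n) = m! / (n!(m-n)!).
m = 24, n = 8
Numerator: 24 * 23 * 22 * 21 * 20 * 19 * 18 * 17
Denominator: 8! = 40320
C(24, 8) = 735471


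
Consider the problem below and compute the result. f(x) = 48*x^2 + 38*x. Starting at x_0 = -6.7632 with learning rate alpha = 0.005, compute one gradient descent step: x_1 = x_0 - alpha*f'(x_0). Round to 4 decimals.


We compute the gradient at x_0 and apply the update.
f'(x) = 96*x + 38
f'(-6.7632) = 96*-6.7632 + 38 = -611.2672
x_1 = -6.7632 - 0.005*-611.2672 = -3.7069


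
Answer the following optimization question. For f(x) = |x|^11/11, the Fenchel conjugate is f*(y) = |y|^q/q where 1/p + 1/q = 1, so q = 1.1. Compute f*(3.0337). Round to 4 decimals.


The conjugate exponent q satisfies 1/p + 1/q = 1.
p = 11, so q = 11/(11 - 1) = 1.1
|y|^q = 3.0337^1.1 = 3.3898
f*(3.0337) = 3.3898 / 1.1 = 3.0816


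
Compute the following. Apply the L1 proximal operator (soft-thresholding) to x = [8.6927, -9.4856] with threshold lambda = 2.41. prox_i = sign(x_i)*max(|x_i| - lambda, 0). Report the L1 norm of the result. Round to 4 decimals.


Soft-thresholding with lambda = 2.41:
prox(8.6927) = sign(8.6927)*max(|8.6927| - 2.41, 0) = 6.2827
prox(-9.4856) = sign(-9.4856)*max(|-9.4856| - 2.41, 0) = -7.0756
prox(x) = [6.2827, -7.0756]
||prox(x)||_1 = 6.2827 + 7.0756 = 13.3583


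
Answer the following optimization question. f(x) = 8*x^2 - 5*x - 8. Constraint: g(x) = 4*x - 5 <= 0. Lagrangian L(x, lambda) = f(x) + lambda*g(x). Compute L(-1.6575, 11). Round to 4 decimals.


Step 1: Evaluate f(x).
f(-1.6575) = 8*(-1.6575)^2 - 5*(-1.6575) - 8 = 22.266
Step 2: Evaluate g(x).
g(-1.6575) = 4*-1.6575 - 5 = -11.63
Step 3: Compute Lagrangian.
L = 22.266 + 11*-11.63 = -105.6641


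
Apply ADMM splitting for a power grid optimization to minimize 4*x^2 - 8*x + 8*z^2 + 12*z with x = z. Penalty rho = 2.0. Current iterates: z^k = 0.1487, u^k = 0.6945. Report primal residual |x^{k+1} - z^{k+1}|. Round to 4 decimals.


ADMM iteration with rho = 2.0, z^k = 0.1487, u^k = 0.6945
Step 1: x-update.
Minimize 4*x^2 - 8*x + (2.0/2)*(x - 0.1487 + 0.6945)^2
FOC: (2*4 + 2.0)*x = 8 + 2.0*(0.1487 - 0.6945)
x^{k+1} = 0.6908
Step 2: z-update.
Minimize 8*z^2 + 12*z + (2.0/2)*(0.6908 - z + 0.6945)^2
FOC: (2*8 + 2.0)*z = -12 + 2.0*(0.6908 + 0.6945)
z^{k+1} = -0.5127
Step 3: u-update.
u^{k+1} = 0.6945 + 0.6908 + 0.5127 = 1.8981
Step 4: Primal residual = |0.6908 + 0.5127| = 1.2036


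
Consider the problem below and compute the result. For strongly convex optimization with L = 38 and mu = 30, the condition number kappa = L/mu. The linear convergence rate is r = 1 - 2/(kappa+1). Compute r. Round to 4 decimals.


Step 1: Compute the condition number.
kappa = L/mu = 38/30 = 1.2667
Step 2: Compute the convergence rate.
r = 1 - 2/(kappa + 1) = 1 - 2*mu/(L + mu) = (L - mu)/(L + mu) = 8/68 = 0.1176


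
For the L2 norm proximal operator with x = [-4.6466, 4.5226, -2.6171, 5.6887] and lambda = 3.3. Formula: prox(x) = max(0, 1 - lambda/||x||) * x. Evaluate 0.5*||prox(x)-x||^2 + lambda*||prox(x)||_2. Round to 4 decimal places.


Step 1: Compute ||x||.
||x|| = 9.0142
Step 2: Compute scaling factor.
scale = max(0, 1 - 3.3/9.0142) = 0.6339
Step 3: prox(x) = [-2.9455, 2.8669, -1.659, 3.6061]
||prox(x)|| = 5.7142
Step 4: Proximal objective.
0.5*||prox-x||^2 = 5.445
lambda*||prox|| = 18.8569
Total = 24.3018


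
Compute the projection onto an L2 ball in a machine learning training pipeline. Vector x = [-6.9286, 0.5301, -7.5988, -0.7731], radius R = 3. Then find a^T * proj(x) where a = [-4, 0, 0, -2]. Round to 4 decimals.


Step 1: Compute ||x|| (intermediates to 6 decimals).
||x|| = sqrt((-6.9286)^2 + 0.5301^2 + (-7.5988)^2 + (-0.7731)^2) = 10.325984
Step 2: Project.
Since ||x|| > R, scale = R/||x|| = 3/10.325984 = 0.290529, proj(x) = scale * x
proj(x) = [-2.012959, 0.154009, -2.207672, -0.224608]
Step 3: Dot product.
a^T * proj(x) = -4*(-2.012959) + 0*0.154009 + 0*(-2.207672) - 2*(-0.224608) = 8.5011


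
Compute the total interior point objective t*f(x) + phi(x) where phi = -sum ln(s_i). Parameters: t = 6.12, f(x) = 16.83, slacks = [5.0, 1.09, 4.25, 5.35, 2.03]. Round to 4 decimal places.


Step 1: Compute log-barrier.
ln values: [1.6094, 0.0862, 1.4469, 1.6771, 0.708]
phi = -(1.6094 + 0.0862 + 1.4469 + 1.6771 + 0.708) = -5.5277
Step 2: Compute augmented objective.
t*f(x) = 6.12*16.83 = 102.9996
Total = 102.9996 - 5.5277 = 97.4719


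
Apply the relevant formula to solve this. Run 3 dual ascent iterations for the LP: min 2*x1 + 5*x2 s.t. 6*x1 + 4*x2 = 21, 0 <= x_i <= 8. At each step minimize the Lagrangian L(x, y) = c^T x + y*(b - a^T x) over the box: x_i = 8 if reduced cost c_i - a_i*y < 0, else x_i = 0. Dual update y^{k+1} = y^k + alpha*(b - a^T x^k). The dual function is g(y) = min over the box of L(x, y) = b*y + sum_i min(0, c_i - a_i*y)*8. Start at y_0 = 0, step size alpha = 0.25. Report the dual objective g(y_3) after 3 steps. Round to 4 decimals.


Dual ascent for LP: min 2*x1 + 5*x2, 6*x1 + 4*x2 = 21, 0 <= x_i <= 8
Step 1: y^k = 0.0, reduced costs: (2.0, 5.0)
  x^k = (0.0, 0.0), subgradient = b - a^T x = 21.0
  y^{k+1} = 0.0 + 0.25*21.0 = 5.25
Step 2: y^k = 5.25, reduced costs: (-29.5, -16.0)
  x^k = (8.0, 8.0), subgradient = b - a^T x = -59.0
  y^{k+1} = 5.25 + 0.25*-59.0 = -9.5
Step 3: y^k = -9.5, reduced costs: (59.0, 43.0)
  x^k = (0.0, 0.0), subgradient = b - a^T x = 21.0
  y^{k+1} = -9.5 + 0.25*21.0 = -4.25
Dual objective at y_3 = -4.25: reduced costs (27.5, 22.0), box minimizer x = (0.0, 0.0)
g(y_3) = b*y + (c1 - a1*y)*x1 + (c2 - a2*y)*x2 = 21*(-4.25) + 27.5*0.0 + 22.0*0.0 = -89.25 + 0.0 + 0.0 = -89.25


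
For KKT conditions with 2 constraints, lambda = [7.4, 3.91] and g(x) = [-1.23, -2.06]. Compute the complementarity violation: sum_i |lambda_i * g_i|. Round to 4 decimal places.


KKT complementary slackness check:
lambda_1 * g_1 = 7.4 * -1.23 = -9.102
lambda_2 * g_2 = 3.91 * -2.06 = -8.0546
Total violation = 9.102 + 8.0546 = 17.1566


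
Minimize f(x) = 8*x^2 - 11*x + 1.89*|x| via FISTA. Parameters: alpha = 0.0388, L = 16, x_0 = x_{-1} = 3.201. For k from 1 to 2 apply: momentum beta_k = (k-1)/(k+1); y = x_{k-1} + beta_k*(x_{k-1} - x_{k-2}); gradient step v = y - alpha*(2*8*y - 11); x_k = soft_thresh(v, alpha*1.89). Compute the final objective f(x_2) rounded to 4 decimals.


FISTA on f(x) = 8*x^2 - 11*x + 1.89*|x|
L = 16, alpha = 0.0388
Iteration 1: beta = 0.0, y = 3.201 + 0.0*(3.201 - 3.201) = 3.201
  grad(y) = 40.216, v = y - alpha*grad = 1.6406
  prox(v) = soft_thresh(1.6406, 0.0733) = 1.5673
Iteration 2: beta = 0.3333, y = 1.5673 + 0.3333*(1.5673 - 3.201) = 1.0227
  grad(y) = 5.3635, v = y - alpha*grad = 0.8146
  prox(v) = soft_thresh(0.8146, 0.0733) = 0.7413
f(x_2) = 8*0.7413^2 - 11*0.7413 + 1.89*|0.7413| = -2.3571


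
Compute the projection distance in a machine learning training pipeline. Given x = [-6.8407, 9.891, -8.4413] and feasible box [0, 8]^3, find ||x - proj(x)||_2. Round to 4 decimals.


Project each component onto [0, 8].
clip(-6.8407) = 0.0, clip(9.891) = 8.0, clip(-8.4413) = 0.0
Projection = [0.0, 8.0, 0.0]
Squared diffs: [46.7952, 3.5759, 71.2555]
Distance = sqrt(121.6266) = 11.0284


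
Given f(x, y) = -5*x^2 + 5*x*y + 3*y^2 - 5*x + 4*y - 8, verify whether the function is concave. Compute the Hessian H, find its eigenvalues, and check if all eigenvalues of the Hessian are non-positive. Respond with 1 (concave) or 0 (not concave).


The Hessian of f(x,y) = -5*x^2 + 5*x*y + 3*y^2 - 5*x + 4*y - 8 is:
H = [[-10, 5], [5, 6]]
Trace = -10 + 6 = -4
Determinant = -10*6 - (5)^2 = -85
Discriminant = (-4)^2 - 4*-85 = 356.0
Eigenvalues: lambda_1 = -11.434, lambda_2 = 7.434
The function is not concave.

0


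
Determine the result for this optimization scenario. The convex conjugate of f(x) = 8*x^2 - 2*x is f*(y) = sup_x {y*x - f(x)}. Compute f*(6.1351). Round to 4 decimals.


f*(y) = sup_x {y*x - a*x^2 - b*x} = sup_x {(y-b)*x - a*x^2}
FOC: (y - b) - 2a*x = 0 => x* = (y - b)/(2a)
x* = (6.1351 + 2)/(2*8) = 0.5084
f*(6.1351) = (y-b)^2/(4a) = (6.1351 + 2)^2/(4*8)
= 66.1799/32 = 2.0681


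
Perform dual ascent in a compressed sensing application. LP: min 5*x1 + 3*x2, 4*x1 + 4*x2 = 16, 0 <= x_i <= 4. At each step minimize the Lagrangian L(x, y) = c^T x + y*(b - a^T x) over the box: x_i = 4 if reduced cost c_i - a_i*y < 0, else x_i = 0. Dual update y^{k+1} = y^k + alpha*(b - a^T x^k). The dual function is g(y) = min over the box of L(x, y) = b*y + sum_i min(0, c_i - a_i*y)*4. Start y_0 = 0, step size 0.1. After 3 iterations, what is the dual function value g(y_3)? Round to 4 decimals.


Dual ascent for LP: min 5*x1 + 3*x2, 4*x1 + 4*x2 = 16, 0 <= x_i <= 4
Step 1: y^k = 0.0, reduced costs: (5.0, 3.0)
  x^k = (0.0, 0.0), subgradient = b - a^T x = 16.0
  y^{k+1} = 0.0 + 0.1*16.0 = 1.6
Step 2: y^k = 1.6, reduced costs: (-1.4, -3.4)
  x^k = (4.0, 4.0), subgradient = b - a^T x = -16.0
  y^{k+1} = 1.6 + 0.1*-16.0 = 0.0
Step 3: y^k = 0.0, reduced costs: (5.0, 3.0)
  x^k = (0.0, 0.0), subgradient = b - a^T x = 16.0
  y^{k+1} = 0.0 + 0.1*16.0 = 1.6
Dual objective at y_3 = 1.6: reduced costs (-1.4, -3.4), box minimizer x = (4.0, 4.0)
g(y_3) = b*y + (c1 - a1*y)*x1 + (c2 - a2*y)*x2 = 16*1.6 + (-1.4)*4.0 + (-3.4)*4.0 = 25.6 - 5.6 - 13.6 = 6.4


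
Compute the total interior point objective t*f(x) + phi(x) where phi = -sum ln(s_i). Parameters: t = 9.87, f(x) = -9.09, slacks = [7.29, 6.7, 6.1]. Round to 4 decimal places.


Step 1: Compute log-barrier.
ln values: [1.9865, 1.9021, 1.8083]
phi = -(1.9865 + 1.9021 + 1.8083) = -5.6969
Step 2: Compute augmented objective.
t*f(x) = 9.87*-9.09 = -89.7183
Total = -89.7183 - 5.6969 = -95.4152


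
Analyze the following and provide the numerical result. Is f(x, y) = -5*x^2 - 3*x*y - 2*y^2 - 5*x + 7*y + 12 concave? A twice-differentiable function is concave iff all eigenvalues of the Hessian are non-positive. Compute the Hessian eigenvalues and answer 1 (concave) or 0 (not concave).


The Hessian of f(x,y) = -5*x^2 - 3*x*y - 2*y^2 - 5*x + 7*y + 12 is:
H = [[-10, -3], [-3, -4]]
Trace = -10 - 4 = -14
Determinant = -10*-4 - (-3)^2 = 31
Discriminant = (-14)^2 - 4*31 = 72.0
Eigenvalues: lambda_1 = -11.2426, lambda_2 = -2.7574
The function is concave.

1


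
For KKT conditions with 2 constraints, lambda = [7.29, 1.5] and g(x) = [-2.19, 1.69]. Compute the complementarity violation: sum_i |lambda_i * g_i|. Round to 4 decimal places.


KKT complementary slackness check:
lambda_1 * g_1 = 7.29 * -2.19 = -15.9651
lambda_2 * g_2 = 1.5 * 1.69 = 2.535
Total violation = 15.9651 + 2.535 = 18.5001


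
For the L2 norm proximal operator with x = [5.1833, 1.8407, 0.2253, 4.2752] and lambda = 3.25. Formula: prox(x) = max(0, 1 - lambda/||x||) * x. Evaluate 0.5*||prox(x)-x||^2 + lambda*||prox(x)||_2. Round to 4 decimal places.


Step 1: Compute ||x||.
||x|| = 6.9701
Step 2: Compute scaling factor.
scale = max(0, 1 - 3.25/6.9701) = 0.5337
Step 3: prox(x) = [2.7665, 0.9824, 0.1202, 2.2818]
||prox(x)|| = 3.7201
Step 4: Proximal objective.
0.5*||prox-x||^2 = 5.2813
lambda*||prox|| = 12.0903
Total = 17.3717


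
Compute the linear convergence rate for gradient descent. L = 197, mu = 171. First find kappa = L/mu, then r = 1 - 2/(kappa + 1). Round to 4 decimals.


Step 1: Compute the condition number.
kappa = L/mu = 197/171 = 1.152
Step 2: Compute the convergence rate.
r = 1 - 2/(kappa + 1) = 1 - 2*mu/(L + mu) = (L - mu)/(L + mu) = 26/368 = 0.0707


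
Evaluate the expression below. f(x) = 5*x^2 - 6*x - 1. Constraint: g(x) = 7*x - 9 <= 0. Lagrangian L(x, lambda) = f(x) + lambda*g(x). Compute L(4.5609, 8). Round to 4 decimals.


Step 1: Evaluate f(x).
f(4.5609) = 5*4.5609^2 - 6*4.5609 - 1 = 75.6436
Step 2: Evaluate g(x).
g(4.5609) = 7*4.5609 - 9 = 22.9263
Step 3: Compute Lagrangian.
L = 75.6436 + 8*22.9263 = 259.054


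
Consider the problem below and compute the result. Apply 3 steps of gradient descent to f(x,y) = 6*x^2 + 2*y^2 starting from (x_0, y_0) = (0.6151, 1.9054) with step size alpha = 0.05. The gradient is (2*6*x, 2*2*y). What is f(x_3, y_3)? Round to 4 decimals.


Gradient descent on f(x,y) = 6*x^2 + 2*y^2.
Starting point: (0.6151, 1.9054), alpha = 0.05
Step 1: grad_x = 2*6*0.6151 = 7.3812, grad_y = 2*2*1.9054 = 7.6216
  x_1 = 0.6151 - 0.05*7.3812 = 0.246
  y_1 = 1.9054 - 0.05*7.6216 = 1.5243
Step 2: grad_x = 2*6*0.246 = 2.9525, grad_y = 2*2*1.5243 = 6.0973
  x_2 = 0.246 - 0.05*2.9525 = 0.0984
  y_2 = 1.5243 - 0.05*6.0973 = 1.2195
Step 3: grad_x = 2*6*0.0984 = 1.181, grad_y = 2*2*1.2195 = 4.8778
  x_3 = 0.0984 - 0.05*1.181 = 0.0394
  y_3 = 1.2195 - 0.05*4.8778 = 0.9756
f(0.0394, 0.9756) = 6*0.0394^2 + 2*0.9756^2 = 1.9128


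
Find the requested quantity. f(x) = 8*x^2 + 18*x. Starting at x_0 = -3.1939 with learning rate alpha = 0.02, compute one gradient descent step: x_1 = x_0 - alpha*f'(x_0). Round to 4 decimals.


We compute the gradient at x_0 and apply the update.
f'(x) = 16*x + 18
f'(-3.1939) = 16*-3.1939 + 18 = -33.1024
x_1 = -3.1939 - 0.02*-33.1024 = -2.5319


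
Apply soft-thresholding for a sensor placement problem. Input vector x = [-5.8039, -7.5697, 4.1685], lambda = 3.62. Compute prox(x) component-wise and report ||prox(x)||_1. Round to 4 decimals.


Soft-thresholding with lambda = 3.62:
prox(-5.8039) = sign(-5.8039)*max(|-5.8039| - 3.62, 0) = -2.1839
prox(-7.5697) = sign(-7.5697)*max(|-7.5697| - 3.62, 0) = -3.9497
prox(4.1685) = sign(4.1685)*max(|4.1685| - 3.62, 0) = 0.5485
prox(x) = [-2.1839, -3.9497, 0.5485]
||prox(x)||_1 = 2.1839 + 3.9497 + 0.5485 = 6.6821


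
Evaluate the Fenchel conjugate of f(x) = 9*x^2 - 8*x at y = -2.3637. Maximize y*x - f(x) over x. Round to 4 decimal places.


f*(y) = sup_x {y*x - a*x^2 - b*x} = sup_x {(y-b)*x - a*x^2}
FOC: (y - b) - 2a*x = 0 => x* = (y - b)/(2a)
x* = (-2.3637 + 8)/(2*9) = 0.3131
f*(-2.3637) = (y-b)^2/(4a) = (-2.3637 + 8)^2/(4*9)
= 31.7679/36 = 0.8824


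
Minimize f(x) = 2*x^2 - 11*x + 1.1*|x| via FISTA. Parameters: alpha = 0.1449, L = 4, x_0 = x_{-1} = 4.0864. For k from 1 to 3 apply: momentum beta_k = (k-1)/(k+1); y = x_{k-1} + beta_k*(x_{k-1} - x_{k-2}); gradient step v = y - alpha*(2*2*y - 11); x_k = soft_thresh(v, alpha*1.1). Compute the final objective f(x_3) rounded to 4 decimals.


FISTA on f(x) = 2*x^2 - 11*x + 1.1*|x|
L = 4, alpha = 0.1449
Iteration 1: beta = 0.0, y = 4.0864 + 0.0*(4.0864 - 4.0864) = 4.0864
  grad(y) = 5.3456, v = y - alpha*grad = 3.3118
  prox(v) = soft_thresh(3.3118, 0.1594) = 3.1524
Iteration 2: beta = 0.3333, y = 3.1524 + 0.3333*(3.1524 - 4.0864) = 2.8411
  grad(y) = 0.3644, v = y - alpha*grad = 2.7883
  prox(v) = soft_thresh(2.7883, 0.1594) = 2.6289
Iteration 3: beta = 0.5, y = 2.6289 + 0.5*(2.6289 - 3.1524) = 2.3672
  grad(y) = -1.5314, v = y - alpha*grad = 2.5891
  prox(v) = soft_thresh(2.5891, 0.1594) = 2.4297
f(x_3) = 2*2.4297^2 - 11*2.4297 + 1.1*|2.4297| = -12.2471


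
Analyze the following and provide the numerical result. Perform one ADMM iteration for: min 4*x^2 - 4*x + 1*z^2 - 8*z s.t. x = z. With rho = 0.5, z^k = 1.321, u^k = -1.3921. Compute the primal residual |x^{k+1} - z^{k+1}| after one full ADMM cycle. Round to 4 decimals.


ADMM iteration with rho = 0.5, z^k = 1.321, u^k = -1.3921
Step 1: x-update.
Minimize 4*x^2 - 4*x + (0.5/2)*(x - 1.321 - 1.3921)^2
FOC: (2*4 + 0.5)*x = 4 + 0.5*(1.321 + 1.3921)
x^{k+1} = 0.6302
Step 2: z-update.
Minimize 1*z^2 - 8*z + (0.5/2)*(0.6302 - z - 1.3921)^2
FOC: (2*1 + 0.5)*z = 8 + 0.5*(0.6302 - 1.3921)
z^{k+1} = 3.0476
Step 3: u-update.
u^{k+1} = -1.3921 + 0.6302 - 3.0476 = -3.8095
Step 4: Primal residual = |0.6302 - 3.0476| = 2.4174


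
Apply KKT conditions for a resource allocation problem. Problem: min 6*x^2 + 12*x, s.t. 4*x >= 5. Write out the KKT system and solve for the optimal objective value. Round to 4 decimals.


Step 1: Try lambda = 0 (constraint inactive).
x_unc = -12/(2*6) = -1.0
Check: 4*-1.0 = -4.0 < 5 -- violated!
Step 2: Constraint must be active: 4*x = 5
x* = 5/4 = 1.25
lambda = (2*6*1.25 + 12)/4 = 6.75
Step 3: Compute optimal value.
f(x*) = 6*1.25^2 + 12*1.25 = 24.375


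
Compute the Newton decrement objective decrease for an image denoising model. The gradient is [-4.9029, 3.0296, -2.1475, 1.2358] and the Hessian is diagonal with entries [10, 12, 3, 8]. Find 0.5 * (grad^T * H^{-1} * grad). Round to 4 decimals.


Step 1: H is diagonal, so H^(-1) * g = [-0.4903, 0.2525, -0.7158, 0.1545].
Step 2: g^T H^(-1) g = sum_i g_i^2 / H_ii
  = (-4.9029)^2/10 + (3.0296)^2/12 + (-2.1475)^2/3 + (1.2358)^2/8
  = 2.4038 + 0.7649 + 1.5373 + 0.1909 = 4.8969
Step 3: Objective decrease = 0.5 * g^T H^(-1) g = 2.4484


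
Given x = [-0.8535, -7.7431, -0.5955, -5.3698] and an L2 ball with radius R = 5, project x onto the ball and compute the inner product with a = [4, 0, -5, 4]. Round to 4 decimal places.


Step 1: Compute ||x|| (intermediates to 6 decimals).
||x|| = sqrt((-0.8535)^2 + (-7.7431)^2 + (-0.5955)^2 + (-5.3698)^2) = 9.48016
Step 2: Project.
Since ||x|| > R, scale = R/||x|| = 5/9.48016 = 0.527417, proj(x) = scale * x
proj(x) = [-0.45015, -4.083843, -0.314077, -2.832124]
Step 3: Dot product.
a^T * proj(x) = 4*(-0.45015) + 0*(-4.083843) - 5*(-0.314077) + 4*(-2.832124) = -11.5587


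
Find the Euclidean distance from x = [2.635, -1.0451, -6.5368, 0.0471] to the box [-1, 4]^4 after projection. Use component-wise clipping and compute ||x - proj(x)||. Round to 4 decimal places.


Project each component onto [-1, 4].
clip(2.635) = 2.635, clip(-1.0451) = -1.0, clip(-6.5368) = -1.0, clip(0.0471) = 0.0471
Projection = [2.635, -1.0, -1.0, 0.0471]
Squared diffs: [0.0, 0.002, 30.6562, 0.0]
Distance = sqrt(30.6582) = 5.537


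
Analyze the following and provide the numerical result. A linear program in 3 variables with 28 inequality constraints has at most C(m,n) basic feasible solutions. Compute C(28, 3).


Each vertex corresponds to some choice of n active constraints out of m, so the number of vertices is at most C(m, n) = m! / (n!(m-n)!).
m = 28, n = 3
Numerator: 28 * 27 * 26
Denominator: 3! = 6
C(28, 3) = 3276


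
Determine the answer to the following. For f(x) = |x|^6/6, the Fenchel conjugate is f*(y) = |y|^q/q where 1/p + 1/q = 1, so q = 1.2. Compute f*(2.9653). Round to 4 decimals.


The conjugate exponent q satisfies 1/p + 1/q = 1.
p = 6, so q = 6/(6 - 1) = 1.2
|y|^q = 2.9653^1.2 = 3.6854
f*(2.9653) = 3.6854 / 1.2 = 3.0712


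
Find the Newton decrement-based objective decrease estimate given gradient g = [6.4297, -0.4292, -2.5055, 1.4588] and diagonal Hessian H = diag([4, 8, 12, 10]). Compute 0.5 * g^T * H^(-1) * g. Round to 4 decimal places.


Step 1: H is diagonal, so H^(-1) * g = [1.6074, -0.0537, -0.2088, 0.1459].
Step 2: g^T H^(-1) g = sum_i g_i^2 / H_ii
  = (6.4297)^2/4 + (-0.4292)^2/8 + (-2.5055)^2/12 + (1.4588)^2/10
  = 10.3353 + 0.023 + 0.5231 + 0.2128 = 11.0942
Step 3: Objective decrease = 0.5 * g^T H^(-1) g = 5.5471


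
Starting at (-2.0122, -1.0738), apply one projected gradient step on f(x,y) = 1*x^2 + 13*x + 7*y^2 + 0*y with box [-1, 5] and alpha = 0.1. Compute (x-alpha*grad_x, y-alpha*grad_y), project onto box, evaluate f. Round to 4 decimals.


Step 1: Compute gradient at (-2.0122, -1.0738).
grad_x = 2*1*-2.0122 + 13 = 8.9756
grad_y = 2*7*-1.0738 + 0 = -15.0332
Step 2: Gradient step.
x_raw = -2.0122 - 0.1*8.9756 = -2.9098
y_raw = -1.0738 - 0.1*-15.0332 = 0.4295
Step 3: Project onto [-1, 5].
x_proj = clip(-2.9098) = -1.0
y_proj = clip(0.4295) = 0.4295
Step 4: Evaluate f.
f(-1.0, 0.4295) = -10.7086


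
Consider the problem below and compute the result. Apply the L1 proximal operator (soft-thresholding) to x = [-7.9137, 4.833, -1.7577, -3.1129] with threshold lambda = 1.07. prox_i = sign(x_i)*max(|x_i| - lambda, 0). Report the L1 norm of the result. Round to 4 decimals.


Soft-thresholding with lambda = 1.07:
prox(-7.9137) = sign(-7.9137)*max(|-7.9137| - 1.07, 0) = -6.8437
prox(4.833) = sign(4.833)*max(|4.833| - 1.07, 0) = 3.763
prox(-1.7577) = sign(-1.7577)*max(|-1.7577| - 1.07, 0) = -0.6877
prox(-3.1129) = sign(-3.1129)*max(|-3.1129| - 1.07, 0) = -2.0429
prox(x) = [-6.8437, 3.763, -0.6877, -2.0429]
||prox(x)||_1 = 6.8437 + 3.763 + 0.6877 + 2.0429 = 13.3373


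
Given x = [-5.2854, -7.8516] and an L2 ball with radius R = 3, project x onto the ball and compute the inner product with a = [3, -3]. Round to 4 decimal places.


Step 1: Compute ||x|| (intermediates to 6 decimals).
||x|| = sqrt((-5.2854)^2 + (-7.8516)^2) = 9.464834
Step 2: Project.
Since ||x|| > R, scale = R/||x|| = 3/9.464834 = 0.316963, proj(x) = scale * x
proj(x) = [-1.675276, -2.488667]
Step 3: Dot product.
a^T * proj(x) = 3*(-1.675276) - 3*(-2.488667) = 2.4402


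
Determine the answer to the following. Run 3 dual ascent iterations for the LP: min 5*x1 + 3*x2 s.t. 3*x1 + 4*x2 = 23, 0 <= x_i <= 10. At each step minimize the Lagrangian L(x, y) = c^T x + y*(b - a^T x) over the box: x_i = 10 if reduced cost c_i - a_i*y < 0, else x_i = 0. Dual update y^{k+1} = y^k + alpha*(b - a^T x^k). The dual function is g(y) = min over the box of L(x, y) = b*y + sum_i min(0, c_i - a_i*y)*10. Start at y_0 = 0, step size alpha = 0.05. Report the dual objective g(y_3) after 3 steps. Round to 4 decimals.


Dual ascent for LP: min 5*x1 + 3*x2, 3*x1 + 4*x2 = 23, 0 <= x_i <= 10
Step 1: y^k = 0.0, reduced costs: (5.0, 3.0)
  x^k = (0.0, 0.0), subgradient = b - a^T x = 23.0
  y^{k+1} = 0.0 + 0.05*23.0 = 1.15
Step 2: y^k = 1.15, reduced costs: (1.55, -1.6)
  x^k = (0.0, 10.0), subgradient = b - a^T x = -17.0
  y^{k+1} = 1.15 + 0.05*-17.0 = 0.3
Step 3: y^k = 0.3, reduced costs: (4.1, 1.8)
  x^k = (0.0, 0.0), subgradient = b - a^T x = 23.0
  y^{k+1} = 0.3 + 0.05*23.0 = 1.45
Dual objective at y_3 = 1.45: reduced costs (0.65, -2.8), box minimizer x = (0.0, 10.0)
g(y_3) = b*y + (c1 - a1*y)*x1 + (c2 - a2*y)*x2 = 23*1.45 + 0.65*0.0 + (-2.8)*10.0 = 33.35 + 0.0 - 28.0 = 5.35


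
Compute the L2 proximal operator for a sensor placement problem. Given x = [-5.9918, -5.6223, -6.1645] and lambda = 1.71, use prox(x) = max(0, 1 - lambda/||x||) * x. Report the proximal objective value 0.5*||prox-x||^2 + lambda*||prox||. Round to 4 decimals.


Step 1: Compute ||x||.
||x|| = 10.272
Step 2: Compute scaling factor.
scale = max(0, 1 - 1.71/10.272) = 0.8335
Step 3: prox(x) = [-4.9943, -4.6863, -5.1383]
||prox(x)|| = 8.562
Step 4: Proximal objective.
0.5*||prox-x||^2 = 1.4621
lambda*||prox|| = 14.641
Total = 16.103


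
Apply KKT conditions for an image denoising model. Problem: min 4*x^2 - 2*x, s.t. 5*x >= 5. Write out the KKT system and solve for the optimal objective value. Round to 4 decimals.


Step 1: Try lambda = 0 (constraint inactive).
x_unc = 2/(2*4) = 0.25
Check: 5*0.25 = 1.25 < 5 -- violated!
Step 2: Constraint must be active: 5*x = 5
x* = 5/5 = 1.0
lambda = (2*4*1.0 - 2)/5 = 1.2
Step 3: Compute optimal value.
f(x*) = 4*1.0^2 - 2*1.0 = 2.0


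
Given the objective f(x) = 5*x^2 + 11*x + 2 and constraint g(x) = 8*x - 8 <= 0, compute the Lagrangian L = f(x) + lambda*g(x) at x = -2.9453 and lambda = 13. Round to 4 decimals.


Step 1: Evaluate f(x).
f(-2.9453) = 5*(-2.9453)^2 + 11*(-2.9453) + 2 = 12.9757
Step 2: Evaluate g(x).
g(-2.9453) = 8*-2.9453 - 8 = -31.5624
Step 3: Compute Lagrangian.
L = 12.9757 + 13*-31.5624 = -397.3355


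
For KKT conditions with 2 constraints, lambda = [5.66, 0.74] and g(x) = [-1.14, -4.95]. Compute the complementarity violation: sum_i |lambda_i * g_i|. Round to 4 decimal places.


KKT complementary slackness check:
lambda_1 * g_1 = 5.66 * -1.14 = -6.4524
lambda_2 * g_2 = 0.74 * -4.95 = -3.663
Total violation = 6.4524 + 3.663 = 10.1154


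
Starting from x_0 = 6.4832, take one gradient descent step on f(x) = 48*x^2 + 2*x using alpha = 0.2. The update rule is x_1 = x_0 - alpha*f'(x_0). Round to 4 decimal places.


We compute the gradient at x_0 and apply the update.
f'(x) = 96*x + 2
f'(6.4832) = 96*6.4832 + 2 = 624.3872
x_1 = 6.4832 - 0.2*624.3872 = -118.3942


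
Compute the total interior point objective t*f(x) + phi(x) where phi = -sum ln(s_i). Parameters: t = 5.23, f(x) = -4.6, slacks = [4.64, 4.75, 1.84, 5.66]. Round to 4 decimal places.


Step 1: Compute log-barrier.
ln values: [1.5347, 1.5581, 0.6098, 1.7334]
phi = -(1.5347 + 1.5581 + 0.6098 + 1.7334) = -5.436
Step 2: Compute augmented objective.
t*f(x) = 5.23*-4.6 = -24.058
Total = -24.058 - 5.436 = -29.494


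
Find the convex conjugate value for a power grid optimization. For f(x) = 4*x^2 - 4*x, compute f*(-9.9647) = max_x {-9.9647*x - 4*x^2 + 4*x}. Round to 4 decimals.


f*(y) = sup_x {y*x - a*x^2 - b*x} = sup_x {(y-b)*x - a*x^2}
FOC: (y - b) - 2a*x = 0 => x* = (y - b)/(2a)
x* = (-9.9647 + 4)/(2*4) = -0.7456
f*(-9.9647) = (y-b)^2/(4a) = (-9.9647 + 4)^2/(4*4)
= 35.5776/16 = 2.2236


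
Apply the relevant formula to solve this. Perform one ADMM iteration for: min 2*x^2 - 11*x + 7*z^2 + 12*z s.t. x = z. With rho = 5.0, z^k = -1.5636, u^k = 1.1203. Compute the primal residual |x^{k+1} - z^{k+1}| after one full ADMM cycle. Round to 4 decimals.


ADMM iteration with rho = 5.0, z^k = -1.5636, u^k = 1.1203
Step 1: x-update.
Minimize 2*x^2 - 11*x + (5.0/2)*(x + 1.5636 + 1.1203)^2
FOC: (2*2 + 5.0)*x = 11 + 5.0*(-1.5636 - 1.1203)
x^{k+1} = -0.2688
Step 2: z-update.
Minimize 7*z^2 + 12*z + (5.0/2)*(-0.2688 - z + 1.1203)^2
FOC: (2*7 + 5.0)*z = -12 + 5.0*(-0.2688 + 1.1203)
z^{k+1} = -0.4075
Step 3: u-update.
u^{k+1} = 1.1203 - 0.2688 + 0.4075 = 1.259
Step 4: Primal residual = |-0.2688 + 0.4075| = 0.1387


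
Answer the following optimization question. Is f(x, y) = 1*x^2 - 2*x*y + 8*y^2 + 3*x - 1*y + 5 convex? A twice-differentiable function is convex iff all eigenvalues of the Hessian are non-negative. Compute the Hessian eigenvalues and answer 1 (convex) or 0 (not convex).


The Hessian of f(x,y) = 1*x^2 - 2*x*y + 8*y^2 + 3*x - 1*y + 5 is:
H = [[2, -2], [-2, 16]]
Trace = 2 + 16 = 18
Determinant = 2*16 - (-2)^2 = 28
Discriminant = (18)^2 - 4*28 = 212.0
Eigenvalues: lambda_1 = 1.7199, lambda_2 = 16.2801
The function is convex.

1


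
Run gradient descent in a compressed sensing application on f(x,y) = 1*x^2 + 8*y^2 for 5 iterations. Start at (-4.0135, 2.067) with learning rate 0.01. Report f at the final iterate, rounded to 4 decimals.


Gradient descent on f(x,y) = 1*x^2 + 8*y^2.
Starting point: (-4.0135, 2.067), alpha = 0.01
Step 1: grad_x = 2*1*-4.0135 = -8.027, grad_y = 2*8*2.067 = 33.072
  x_1 = -4.0135 - 0.01*-8.027 = -3.9332
  y_1 = 2.067 - 0.01*33.072 = 1.7363
Step 2: grad_x = 2*1*-3.9332 = -7.8665, grad_y = 2*8*1.7363 = 27.7805
  x_2 = -3.9332 - 0.01*-7.8665 = -3.8546
  y_2 = 1.7363 - 0.01*27.7805 = 1.4585
Step 3: grad_x = 2*1*-3.8546 = -7.7091, grad_y = 2*8*1.4585 = 23.3356
  x_3 = -3.8546 - 0.01*-7.7091 = -3.7775
  y_3 = 1.4585 - 0.01*23.3356 = 1.2251
Step 4: grad_x = 2*1*-3.7775 = -7.5549, grad_y = 2*8*1.2251 = 19.6019
  x_4 = -3.7775 - 0.01*-7.5549 = -3.7019
  y_4 = 1.2251 - 0.01*19.6019 = 1.0291
Step 5: grad_x = 2*1*-3.7019 = -7.4038, grad_y = 2*8*1.0291 = 16.4656
  x_5 = -3.7019 - 0.01*-7.4038 = -3.6279
  y_5 = 1.0291 - 0.01*16.4656 = 0.8644
f(-3.6279, 0.8644) = 1*(-3.6279)^2 + 8*0.8644^2 = 19.1397


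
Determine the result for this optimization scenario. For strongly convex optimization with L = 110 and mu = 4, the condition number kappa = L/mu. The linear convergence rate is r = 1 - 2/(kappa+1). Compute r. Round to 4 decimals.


Step 1: Compute the condition number.
kappa = L/mu = 110/4 = 27.5
Step 2: Compute the convergence rate.
r = 1 - 2/(kappa + 1) = 1 - 2*mu/(L + mu) = (L - mu)/(L + mu) = 106/114 = 0.9298


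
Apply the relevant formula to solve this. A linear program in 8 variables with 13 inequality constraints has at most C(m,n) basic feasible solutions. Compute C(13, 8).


Each vertex corresponds to some choice of n active constraints out of m, so the number of vertices is at most C(m, n) = m! / (n!(m-n)!).
m = 13, n = 8
Numerator: 13 * 12 * 11 * 10 * 9 * 8 * 7 * 6
Denominator: 8! = 40320
C(13, 8) = 1287


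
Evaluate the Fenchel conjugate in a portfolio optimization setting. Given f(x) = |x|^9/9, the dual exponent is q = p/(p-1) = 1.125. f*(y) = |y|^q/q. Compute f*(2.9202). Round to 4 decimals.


The conjugate exponent q satisfies 1/p + 1/q = 1.
p = 9, so q = 9/(9 - 1) = 1.125
|y|^q = 2.9202^1.125 = 3.3388
f*(2.9202) = 3.3388 / 1.125 = 2.9678


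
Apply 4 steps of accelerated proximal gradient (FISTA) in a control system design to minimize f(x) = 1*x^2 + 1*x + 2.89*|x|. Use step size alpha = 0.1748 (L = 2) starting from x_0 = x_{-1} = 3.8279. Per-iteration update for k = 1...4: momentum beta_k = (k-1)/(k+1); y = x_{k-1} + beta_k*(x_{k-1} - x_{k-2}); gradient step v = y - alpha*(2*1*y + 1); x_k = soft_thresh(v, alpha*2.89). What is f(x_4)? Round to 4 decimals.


FISTA on f(x) = 1*x^2 + 1*x + 2.89*|x|
L = 2, alpha = 0.1748
Iteration 1: beta = 0.0, y = 3.8279 + 0.0*(3.8279 - 3.8279) = 3.8279
  grad(y) = 8.6558, v = y - alpha*grad = 2.3149
  prox(v) = soft_thresh(2.3149, 0.5052) = 1.8097
Iteration 2: beta = 0.3333, y = 1.8097 + 0.3333*(1.8097 - 3.8279) = 1.137
  grad(y) = 3.2739, v = y - alpha*grad = 0.5647
  prox(v) = soft_thresh(0.5647, 0.5052) = 0.0595
Iteration 3: beta = 0.5, y = 0.0595 + 0.5*(0.0595 - 1.8097) = -0.8156
  grad(y) = -0.6312, v = y - alpha*grad = -0.7053
  prox(v) = soft_thresh(-0.7053, 0.5052) = -0.2001
Iteration 4: beta = 0.6, y = -0.2001 + 0.6*(-0.2001 - 0.0595) = -0.3558
  grad(y) = 0.2883, v = y - alpha*grad = -0.4062
  prox(v) = soft_thresh(-0.4062, 0.5052) = 0.0
f(x_4) = 1*0.0^2 + 1*0.0 + 2.89*|0.0| = 0.0


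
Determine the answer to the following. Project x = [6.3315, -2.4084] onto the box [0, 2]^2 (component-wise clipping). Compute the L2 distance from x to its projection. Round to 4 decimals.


Project each component onto [0, 2].
clip(6.3315) = 2.0, clip(-2.4084) = 0.0
Projection = [2.0, 0.0]
Squared diffs: [18.7619, 5.8004]
Distance = sqrt(24.5623) = 4.956


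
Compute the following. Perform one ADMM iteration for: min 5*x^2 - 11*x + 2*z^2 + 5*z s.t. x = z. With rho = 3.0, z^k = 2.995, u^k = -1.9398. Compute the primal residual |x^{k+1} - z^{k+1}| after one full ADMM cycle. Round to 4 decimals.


ADMM iteration with rho = 3.0, z^k = 2.995, u^k = -1.9398
Step 1: x-update.
Minimize 5*x^2 - 11*x + (3.0/2)*(x - 2.995 - 1.9398)^2
FOC: (2*5 + 3.0)*x = 11 + 3.0*(2.995 + 1.9398)
x^{k+1} = 1.985
Step 2: z-update.
Minimize 2*z^2 + 5*z + (3.0/2)*(1.985 - z - 1.9398)^2
FOC: (2*2 + 3.0)*z = -5 + 3.0*(1.985 - 1.9398)
z^{k+1} = -0.6949
Step 3: u-update.
u^{k+1} = -1.9398 + 1.985 + 0.6949 = 0.7401
Step 4: Primal residual = |1.985 + 0.6949| = 2.6799


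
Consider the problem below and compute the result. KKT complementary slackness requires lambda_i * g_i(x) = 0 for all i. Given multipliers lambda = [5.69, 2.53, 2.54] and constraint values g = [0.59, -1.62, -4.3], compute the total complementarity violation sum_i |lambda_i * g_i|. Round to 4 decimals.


KKT complementary slackness check:
lambda_1 * g_1 = 5.69 * 0.59 = 3.3571
lambda_2 * g_2 = 2.53 * -1.62 = -4.0986
lambda_3 * g_3 = 2.54 * -4.3 = -10.922
Total violation = 3.3571 + 4.0986 + 10.922 = 18.3777


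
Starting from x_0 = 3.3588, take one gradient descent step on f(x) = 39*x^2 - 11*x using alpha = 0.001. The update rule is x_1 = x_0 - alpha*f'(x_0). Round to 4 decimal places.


We compute the gradient at x_0 and apply the update.
f'(x) = 78*x - 11
f'(3.3588) = 78*3.3588 - 11 = 250.9864
x_1 = 3.3588 - 0.001*250.9864 = 3.1078
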